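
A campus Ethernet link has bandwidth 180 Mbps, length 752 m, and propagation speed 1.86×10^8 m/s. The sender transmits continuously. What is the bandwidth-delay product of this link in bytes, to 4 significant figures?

Propagation delay = 752 / 186000000 = 4.04301e-06 s.
BDP = R × t_prop = 180000000 × 4.04301e-06 = 727.742 bits.
In bytes: 727.742/8 = 90.97 bytes.

90.97 bytes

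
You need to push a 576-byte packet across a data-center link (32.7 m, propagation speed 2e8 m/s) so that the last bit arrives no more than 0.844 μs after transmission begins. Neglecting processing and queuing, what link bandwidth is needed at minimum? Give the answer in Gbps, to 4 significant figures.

L = 4608 bits.
Propagation delay = 32.7 / 200000000 = 0.1635 μs.
Transmission budget = 0.844 − 0.1635 = 0.6805 μs.
R ≥ L / t_tx = 4608 bits / 6.805e-07 s = 6.771 Gbps.

6.771 Gbps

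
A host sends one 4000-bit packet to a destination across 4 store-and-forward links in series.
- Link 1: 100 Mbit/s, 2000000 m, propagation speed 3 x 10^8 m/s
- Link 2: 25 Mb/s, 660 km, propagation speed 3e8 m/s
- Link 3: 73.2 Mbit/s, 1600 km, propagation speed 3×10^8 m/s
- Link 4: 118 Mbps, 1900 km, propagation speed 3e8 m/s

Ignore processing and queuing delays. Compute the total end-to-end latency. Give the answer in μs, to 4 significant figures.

20820 μs

Transmission delays (L/R per hop): 40, 160, 54.6448, 33.8983 μs; sum = 288.543 μs.
Propagation delays (d/s per hop): 6666.67, 2200, 5333.33, 6333.33 μs; sum = 20533.3 μs.
End-to-end = 20820 μs.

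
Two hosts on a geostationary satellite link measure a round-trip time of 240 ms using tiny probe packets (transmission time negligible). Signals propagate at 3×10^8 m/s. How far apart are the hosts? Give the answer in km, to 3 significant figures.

One-way propagation = RTT/2 = 120 ms.
d = s × t = 300000000 × 0.12 = 36000 km.

36000 km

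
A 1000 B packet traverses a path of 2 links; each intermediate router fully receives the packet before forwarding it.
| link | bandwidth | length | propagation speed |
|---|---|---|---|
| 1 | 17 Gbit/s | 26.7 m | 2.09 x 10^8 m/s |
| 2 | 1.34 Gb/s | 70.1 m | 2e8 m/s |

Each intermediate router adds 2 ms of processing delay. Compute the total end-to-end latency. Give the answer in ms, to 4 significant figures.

2.007 ms

L = 1000 × 8 = 8000 bits.
Transmission delays (L/R per hop): 0.000470588, 0.00597015 ms; sum = 0.00644074 ms.
Propagation delays (d/s per hop): 0.000127751, 0.0003505 ms; sum = 0.000478251 ms.
Processing at 1 router(s): 1 × 2 ms = 2 ms.
End-to-end = 2.007 ms.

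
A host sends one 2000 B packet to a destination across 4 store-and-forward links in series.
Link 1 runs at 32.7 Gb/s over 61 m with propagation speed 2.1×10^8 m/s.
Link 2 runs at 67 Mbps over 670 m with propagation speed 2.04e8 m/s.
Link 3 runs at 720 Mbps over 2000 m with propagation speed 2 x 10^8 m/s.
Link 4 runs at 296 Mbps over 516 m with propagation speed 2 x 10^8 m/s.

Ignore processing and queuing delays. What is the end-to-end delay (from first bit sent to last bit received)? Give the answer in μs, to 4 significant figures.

L = 2000 × 8 = 16000 bits.
Transmission delays (L/R per hop): 0.489297, 238.806, 22.2222, 54.0541 μs; sum = 315.572 μs.
Propagation delays (d/s per hop): 0.290476, 3.28431, 10, 2.58 μs; sum = 16.1548 μs.
End-to-end = 331.7 μs.

331.7 μs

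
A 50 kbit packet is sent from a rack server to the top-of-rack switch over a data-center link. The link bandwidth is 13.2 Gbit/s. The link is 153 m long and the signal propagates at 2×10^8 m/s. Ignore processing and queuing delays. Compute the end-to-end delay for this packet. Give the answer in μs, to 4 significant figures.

L = 50000 bits.
Transmission delay = L/R = 50000 / 13200000000 = 3.78788 μs.
Propagation delay = d/s = 153 m / 200000000 m/s = 0.765 μs.
Total = 4.553 μs.

4.553 μs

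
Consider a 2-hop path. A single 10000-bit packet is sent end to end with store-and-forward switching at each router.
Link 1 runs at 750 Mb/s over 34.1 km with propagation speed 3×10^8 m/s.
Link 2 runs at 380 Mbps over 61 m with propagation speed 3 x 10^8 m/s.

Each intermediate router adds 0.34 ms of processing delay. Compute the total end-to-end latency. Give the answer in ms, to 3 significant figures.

0.494 ms

Transmission delays (L/R per hop): 0.0133333, 0.0263158 ms; sum = 0.0396491 ms.
Propagation delays (d/s per hop): 0.113667, 0.000203333 ms; sum = 0.11387 ms.
Processing at 1 router(s): 1 × 0.34 ms = 0.34 ms.
End-to-end = 0.494 ms.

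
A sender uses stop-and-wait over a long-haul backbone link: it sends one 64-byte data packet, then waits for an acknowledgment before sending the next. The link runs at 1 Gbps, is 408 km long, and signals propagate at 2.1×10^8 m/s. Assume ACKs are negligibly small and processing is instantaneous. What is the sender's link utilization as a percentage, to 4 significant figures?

0.01317 %

t_tx = L/R = 512/1000000000 = 5.12e-07 s.
t_prop = 408000/210000000 = 0.00194286 s; RTT = 0.00388571 s.
Cycle = t_tx + RTT = 0.00388623 s.
Utilization = t_tx / cycle = 5.12e-07/0.00388623 = 0.01317 %.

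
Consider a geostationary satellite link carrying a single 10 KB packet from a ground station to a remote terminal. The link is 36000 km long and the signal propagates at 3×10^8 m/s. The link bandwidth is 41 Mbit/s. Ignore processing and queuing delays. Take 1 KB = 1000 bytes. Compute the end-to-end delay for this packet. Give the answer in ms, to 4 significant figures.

L = 80000 bits.
Transmission delay = L/R = 80000 / 41000000 = 1.95122 ms.
Propagation delay = d/s = 36000000 m / 300000000 m/s = 120 ms.
Total = 122.0 ms.

122.0 ms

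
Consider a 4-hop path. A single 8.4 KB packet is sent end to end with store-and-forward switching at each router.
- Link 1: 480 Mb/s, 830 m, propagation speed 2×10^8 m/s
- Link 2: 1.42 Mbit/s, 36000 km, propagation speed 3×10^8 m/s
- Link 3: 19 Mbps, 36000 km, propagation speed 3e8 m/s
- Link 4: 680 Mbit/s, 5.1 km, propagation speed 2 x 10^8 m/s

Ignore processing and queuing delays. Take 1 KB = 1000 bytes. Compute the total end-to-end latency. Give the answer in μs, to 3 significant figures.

291000 μs

L = 67200 bits.
Transmission delays (L/R per hop): 140, 47323.9, 3536.84, 98.8235 μs; sum = 51099.6 μs.
Propagation delays (d/s per hop): 4.15, 120000, 120000, 25.5 μs; sum = 240030 μs.
End-to-end = 291000 μs.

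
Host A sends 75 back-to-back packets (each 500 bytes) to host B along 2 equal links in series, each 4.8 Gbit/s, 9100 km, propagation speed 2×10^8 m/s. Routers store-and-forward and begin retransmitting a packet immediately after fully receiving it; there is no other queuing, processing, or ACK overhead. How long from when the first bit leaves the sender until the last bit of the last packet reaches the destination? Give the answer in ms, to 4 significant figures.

Per-hop transmission t_tx = L/R = 4000/4800000000 = 0.000833333 ms.
Per-hop propagation t_prop = 9100000/200000000 = 45.5 ms.
Pipeline fill: first packet needs 2·t_tx to clear all hops; remaining 74 packets each add one t_tx.
Total = (2+75-1)·t_tx + 2·t_prop = 76·0.000833333 + 2·45.5 = 91.06 ms.

91.06 ms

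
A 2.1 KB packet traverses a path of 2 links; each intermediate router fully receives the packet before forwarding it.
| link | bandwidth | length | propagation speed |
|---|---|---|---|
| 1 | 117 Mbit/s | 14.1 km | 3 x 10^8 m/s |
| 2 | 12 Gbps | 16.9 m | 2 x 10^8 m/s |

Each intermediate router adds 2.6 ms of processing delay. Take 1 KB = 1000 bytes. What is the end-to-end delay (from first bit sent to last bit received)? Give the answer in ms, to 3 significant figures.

L = 16800 bits.
Transmission delays (L/R per hop): 0.14359, 0.0014 ms; sum = 0.14499 ms.
Propagation delays (d/s per hop): 0.047, 8.45e-05 ms; sum = 0.0470845 ms.
Processing at 1 router(s): 1 × 2.6 ms = 2.6 ms.
End-to-end = 2.79 ms.

2.79 ms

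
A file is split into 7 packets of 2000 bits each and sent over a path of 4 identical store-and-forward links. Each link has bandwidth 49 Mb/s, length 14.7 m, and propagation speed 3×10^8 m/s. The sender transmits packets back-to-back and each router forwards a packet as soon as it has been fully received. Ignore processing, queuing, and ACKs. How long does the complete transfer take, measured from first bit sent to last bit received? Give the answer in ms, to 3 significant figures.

0.408 ms

Per-hop transmission t_tx = L/R = 2000/49000000 = 0.0408163 ms.
Per-hop propagation t_prop = 14.7/300000000 = 4.9e-05 ms.
Pipeline fill: first packet needs 4·t_tx to clear all hops; remaining 6 packets each add one t_tx.
Total = (4+7-1)·t_tx + 4·t_prop = 10·0.0408163 + 4·4.9e-05 = 0.408 ms.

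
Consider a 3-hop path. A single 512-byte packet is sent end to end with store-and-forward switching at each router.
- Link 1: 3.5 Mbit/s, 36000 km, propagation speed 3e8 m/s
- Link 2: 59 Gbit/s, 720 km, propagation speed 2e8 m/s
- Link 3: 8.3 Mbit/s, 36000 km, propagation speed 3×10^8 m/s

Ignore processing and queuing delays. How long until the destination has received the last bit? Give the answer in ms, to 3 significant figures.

L = 512 × 8 = 4096 bits.
Transmission delays (L/R per hop): 1.17029, 6.94237e-05, 0.493494 ms; sum = 1.66385 ms.
Propagation delays (d/s per hop): 120, 3.6, 120 ms; sum = 243.6 ms.
End-to-end = 245 ms.

245 ms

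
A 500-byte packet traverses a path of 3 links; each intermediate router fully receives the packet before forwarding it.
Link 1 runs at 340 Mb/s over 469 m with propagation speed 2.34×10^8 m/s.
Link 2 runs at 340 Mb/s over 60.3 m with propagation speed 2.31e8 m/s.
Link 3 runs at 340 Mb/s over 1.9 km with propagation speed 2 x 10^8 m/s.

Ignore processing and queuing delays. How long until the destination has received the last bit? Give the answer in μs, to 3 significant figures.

47.1 μs

L = 500 × 8 = 4000 bits.
Transmission delay per hop = L/R = 4000/340000000 = 11.7647 μs; 3 hops → 35.2941 μs.
Propagation delays (d/s per hop): 2.00427, 0.261039, 9.5 μs; sum = 11.7653 μs.
End-to-end = 47.1 μs.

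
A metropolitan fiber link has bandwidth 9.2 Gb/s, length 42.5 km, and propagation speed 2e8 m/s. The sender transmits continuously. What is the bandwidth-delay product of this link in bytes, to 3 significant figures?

Propagation delay = 42500 / 200000000 = 0.0002125 s.
BDP = R × t_prop = 9200000000 × 0.0002125 = 1955000 bits.
In bytes: 1955000/8 = 244000 bytes.

244000 bytes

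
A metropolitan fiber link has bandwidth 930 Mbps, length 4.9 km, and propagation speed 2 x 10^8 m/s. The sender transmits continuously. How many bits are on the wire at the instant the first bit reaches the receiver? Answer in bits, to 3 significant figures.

Propagation delay = 4900 / 200000000 = 2.45e-05 s.
BDP = R × t_prop = 930000000 × 2.45e-05 = 22785 bits.

22800 bits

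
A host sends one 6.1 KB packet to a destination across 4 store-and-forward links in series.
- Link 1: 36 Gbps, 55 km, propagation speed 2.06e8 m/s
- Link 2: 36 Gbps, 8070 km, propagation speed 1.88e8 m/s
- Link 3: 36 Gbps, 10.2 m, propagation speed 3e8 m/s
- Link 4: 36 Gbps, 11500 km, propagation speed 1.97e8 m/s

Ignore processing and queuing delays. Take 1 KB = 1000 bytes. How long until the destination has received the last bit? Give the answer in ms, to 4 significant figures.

L = 48800 bits.
Transmission delay per hop = L/R = 48800/36000000000 = 0.00135556 ms; 4 hops → 0.00542222 ms.
Propagation delays (d/s per hop): 0.26699, 42.9255, 3.4e-05, 58.3756 ms; sum = 101.568 ms.
End-to-end = 101.6 ms.

101.6 ms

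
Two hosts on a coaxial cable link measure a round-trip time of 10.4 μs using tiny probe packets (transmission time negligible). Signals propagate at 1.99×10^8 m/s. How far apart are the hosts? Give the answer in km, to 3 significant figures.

1.03 km

One-way propagation = RTT/2 = 5.2 μs.
d = s × t = 199000000 × 5.2e-06 = 1.03 km.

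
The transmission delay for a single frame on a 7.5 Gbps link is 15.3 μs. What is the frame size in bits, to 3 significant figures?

115000 bits

L = R × t_tx = 7500000000 b/s × 1.53e-05 s = 114750 bits.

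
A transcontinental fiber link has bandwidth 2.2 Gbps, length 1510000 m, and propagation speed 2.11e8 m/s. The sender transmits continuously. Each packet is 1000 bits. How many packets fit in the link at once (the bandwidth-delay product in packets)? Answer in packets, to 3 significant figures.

15700 packets

Propagation delay = 1510000 / 211000000 = 0.0071564 s.
BDP = R × t_prop = 2200000000 × 0.0071564 = 15744100 bits.
In packets of 1000 bits: 15700 packets.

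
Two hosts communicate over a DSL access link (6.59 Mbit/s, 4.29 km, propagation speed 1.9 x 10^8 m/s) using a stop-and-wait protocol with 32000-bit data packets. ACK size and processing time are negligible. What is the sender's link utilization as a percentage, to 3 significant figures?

99.1 %

t_tx = L/R = 32000/6590000 = 0.00485584 s.
t_prop = 4290/190000000 = 2.25789e-05 s; RTT = 4.51579e-05 s.
Cycle = t_tx + RTT = 0.004901 s.
Utilization = t_tx / cycle = 0.00485584/0.004901 = 99.1 %.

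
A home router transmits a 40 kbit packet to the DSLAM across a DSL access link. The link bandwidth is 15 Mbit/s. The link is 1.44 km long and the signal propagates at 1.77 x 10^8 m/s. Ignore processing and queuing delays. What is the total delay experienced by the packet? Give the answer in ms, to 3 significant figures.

L = 40000 bits.
Transmission delay = L/R = 40000 / 15000000 = 2.66667 ms.
Propagation delay = d/s = 1440 m / 177000000 m/s = 0.00813559 ms.
Total = 2.67 ms.

2.67 ms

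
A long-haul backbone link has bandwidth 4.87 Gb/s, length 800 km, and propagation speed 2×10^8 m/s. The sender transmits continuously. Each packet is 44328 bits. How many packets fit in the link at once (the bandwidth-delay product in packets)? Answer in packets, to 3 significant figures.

Propagation delay = 800000 / 200000000 = 0.004 s.
BDP = R × t_prop = 4870000000 × 0.004 = 19480000 bits.
In packets of 44328 bits: 439 packets.

439 packets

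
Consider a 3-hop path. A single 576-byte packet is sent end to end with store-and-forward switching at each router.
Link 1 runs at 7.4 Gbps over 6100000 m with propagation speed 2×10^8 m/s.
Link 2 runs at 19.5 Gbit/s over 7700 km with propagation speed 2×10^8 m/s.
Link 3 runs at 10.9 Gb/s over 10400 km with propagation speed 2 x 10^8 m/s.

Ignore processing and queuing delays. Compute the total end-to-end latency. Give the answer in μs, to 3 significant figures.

L = 576 × 8 = 4608 bits.
Transmission delays (L/R per hop): 0.622703, 0.236308, 0.422752 μs; sum = 1.28176 μs.
Propagation delays (d/s per hop): 30500, 38500, 52000 μs; sum = 121000 μs.
End-to-end = 121000 μs.

121000 μs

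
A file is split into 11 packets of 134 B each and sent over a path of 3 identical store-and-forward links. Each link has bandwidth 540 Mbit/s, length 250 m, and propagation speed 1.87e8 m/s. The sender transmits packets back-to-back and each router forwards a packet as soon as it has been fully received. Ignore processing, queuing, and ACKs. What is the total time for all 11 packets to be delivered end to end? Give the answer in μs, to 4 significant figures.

Per-hop transmission t_tx = L/R = 1072/540000000 = 1.98519 μs.
Per-hop propagation t_prop = 250/187000000 = 1.3369 μs.
Pipeline fill: first packet needs 3·t_tx to clear all hops; remaining 10 packets each add one t_tx.
Total = (3+11-1)·t_tx + 3·t_prop = 13·1.98519 + 3·1.3369 = 29.82 μs.

29.82 μs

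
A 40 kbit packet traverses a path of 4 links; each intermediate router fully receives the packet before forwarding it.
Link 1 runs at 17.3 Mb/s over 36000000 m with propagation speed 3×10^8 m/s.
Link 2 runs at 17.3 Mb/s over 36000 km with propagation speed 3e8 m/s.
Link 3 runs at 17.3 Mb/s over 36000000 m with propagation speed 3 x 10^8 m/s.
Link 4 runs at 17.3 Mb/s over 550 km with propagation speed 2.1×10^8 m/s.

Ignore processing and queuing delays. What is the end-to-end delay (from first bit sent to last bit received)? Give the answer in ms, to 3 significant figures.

372 ms

L = 40000 bits.
Transmission delay per hop = L/R = 40000/17300000 = 2.31214 ms; 4 hops → 9.24855 ms.
Propagation delays (d/s per hop): 120, 120, 120, 2.61905 ms; sum = 362.619 ms.
End-to-end = 372 ms.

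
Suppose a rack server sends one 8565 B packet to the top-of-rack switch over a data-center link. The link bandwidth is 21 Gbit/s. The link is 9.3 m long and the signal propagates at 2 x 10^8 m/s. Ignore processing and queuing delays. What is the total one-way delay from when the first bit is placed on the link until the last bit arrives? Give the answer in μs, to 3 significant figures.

3.31 μs

L = 8565 × 8 = 68520 bits.
Transmission delay = L/R = 68520 / 21000000000 = 3.26286 μs.
Propagation delay = d/s = 9.3 m / 200000000 m/s = 0.0465 μs.
Total = 3.31 μs.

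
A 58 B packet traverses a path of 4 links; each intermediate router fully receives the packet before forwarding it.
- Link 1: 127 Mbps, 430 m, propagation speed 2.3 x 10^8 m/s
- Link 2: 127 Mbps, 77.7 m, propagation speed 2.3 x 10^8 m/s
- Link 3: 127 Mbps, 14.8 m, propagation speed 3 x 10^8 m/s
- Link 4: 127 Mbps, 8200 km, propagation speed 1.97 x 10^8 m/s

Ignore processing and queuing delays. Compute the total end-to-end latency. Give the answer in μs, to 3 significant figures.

41600 μs

L = 58 × 8 = 464 bits.
Transmission delay per hop = L/R = 464/127000000 = 3.65354 μs; 4 hops → 14.6142 μs.
Propagation delays (d/s per hop): 1.86957, 0.337826, 0.0493333, 41624.4 μs; sum = 41626.6 μs.
End-to-end = 41600 μs.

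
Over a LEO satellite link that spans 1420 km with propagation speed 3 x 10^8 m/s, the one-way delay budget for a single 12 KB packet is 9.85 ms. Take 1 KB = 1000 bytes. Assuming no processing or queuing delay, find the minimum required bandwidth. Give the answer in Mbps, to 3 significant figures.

L = 96000 bits.
Propagation delay = 1420000 / 300000000 = 4.73333 ms.
Transmission budget = 9.85 − 4.73333 = 5.11667 ms.
R ≥ L / t_tx = 96000 bits / 0.00511667 s = 18.8 Mbps.

18.8 Mbps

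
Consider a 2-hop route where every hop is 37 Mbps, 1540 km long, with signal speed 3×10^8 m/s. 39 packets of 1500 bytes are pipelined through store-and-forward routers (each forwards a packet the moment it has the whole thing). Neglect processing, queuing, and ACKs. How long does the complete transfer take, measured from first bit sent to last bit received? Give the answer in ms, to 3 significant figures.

Per-hop transmission t_tx = L/R = 12000/37000000 = 0.324324 ms.
Per-hop propagation t_prop = 1540000/300000000 = 5.13333 ms.
Pipeline fill: first packet needs 2·t_tx to clear all hops; remaining 38 packets each add one t_tx.
Total = (2+39-1)·t_tx + 2·t_prop = 40·0.324324 + 2·5.13333 = 23.2 ms.

23.2 ms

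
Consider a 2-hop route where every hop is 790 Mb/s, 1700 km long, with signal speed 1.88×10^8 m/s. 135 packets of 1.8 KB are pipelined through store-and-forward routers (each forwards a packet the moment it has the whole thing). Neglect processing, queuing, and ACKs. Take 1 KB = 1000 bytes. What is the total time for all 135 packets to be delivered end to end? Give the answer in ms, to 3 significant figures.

Per-hop transmission t_tx = L/R = 14400/790000000 = 0.0182278 ms.
Per-hop propagation t_prop = 1700000/188000000 = 9.04255 ms.
Pipeline fill: first packet needs 2·t_tx to clear all hops; remaining 134 packets each add one t_tx.
Total = (2+135-1)·t_tx + 2·t_prop = 136·0.0182278 + 2·9.04255 = 20.6 ms.

20.6 ms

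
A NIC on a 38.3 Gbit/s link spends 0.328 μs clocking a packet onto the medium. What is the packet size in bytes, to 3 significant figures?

L = R × t_tx = 38300000000 b/s × 3.28e-07 s = 12562.4 bits.
In bytes: 12562.4 / 8 = 1570 bytes.

1570 bytes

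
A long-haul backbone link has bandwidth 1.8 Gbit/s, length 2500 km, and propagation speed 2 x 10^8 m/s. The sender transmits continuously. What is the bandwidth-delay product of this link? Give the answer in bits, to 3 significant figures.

22500000 bits

Propagation delay = 2500000 / 200000000 = 0.0125 s.
BDP = R × t_prop = 1800000000 × 0.0125 = 22500000 bits.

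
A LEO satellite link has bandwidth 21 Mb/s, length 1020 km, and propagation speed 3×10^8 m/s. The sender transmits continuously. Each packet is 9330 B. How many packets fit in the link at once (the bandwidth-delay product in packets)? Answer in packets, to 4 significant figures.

Propagation delay = 1020000 / 300000000 = 0.0034 s.
BDP = R × t_prop = 21000000 × 0.0034 = 71400 bits.
In packets of 74640 bits: 0.9566 packets.

0.9566 packets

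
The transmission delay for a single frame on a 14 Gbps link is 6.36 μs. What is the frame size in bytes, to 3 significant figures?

L = R × t_tx = 14000000000 b/s × 6.36e-06 s = 89040 bits.
In bytes: 89040 / 8 = 11100 bytes.

11100 bytes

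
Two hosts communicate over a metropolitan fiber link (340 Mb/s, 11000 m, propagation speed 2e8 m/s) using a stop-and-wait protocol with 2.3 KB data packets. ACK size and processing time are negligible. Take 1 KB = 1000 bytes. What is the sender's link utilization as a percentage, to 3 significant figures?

33.0 %

t_tx = L/R = 18400/340000000 = 5.41176e-05 s.
t_prop = 11000/200000000 = 5.5e-05 s; RTT = 0.00011 s.
Cycle = t_tx + RTT = 0.000164118 s.
Utilization = t_tx / cycle = 5.41176e-05/0.000164118 = 33.0 %.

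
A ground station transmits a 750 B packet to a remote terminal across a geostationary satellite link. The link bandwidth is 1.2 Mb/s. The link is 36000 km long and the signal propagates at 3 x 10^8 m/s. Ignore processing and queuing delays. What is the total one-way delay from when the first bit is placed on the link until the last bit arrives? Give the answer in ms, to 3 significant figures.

125 ms

L = 750 × 8 = 6000 bits.
Transmission delay = L/R = 6000 / 1200000 = 5 ms.
Propagation delay = d/s = 36000000 m / 300000000 m/s = 120 ms.
Total = 125 ms.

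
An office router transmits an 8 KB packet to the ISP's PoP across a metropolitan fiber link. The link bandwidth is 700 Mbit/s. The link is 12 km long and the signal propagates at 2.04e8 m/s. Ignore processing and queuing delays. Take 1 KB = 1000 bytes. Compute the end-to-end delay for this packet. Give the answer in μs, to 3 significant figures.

150 μs

L = 64000 bits.
Transmission delay = L/R = 64000 / 700000000 = 91.4286 μs.
Propagation delay = d/s = 12000 m / 204000000 m/s = 58.8235 μs.
Total = 150 μs.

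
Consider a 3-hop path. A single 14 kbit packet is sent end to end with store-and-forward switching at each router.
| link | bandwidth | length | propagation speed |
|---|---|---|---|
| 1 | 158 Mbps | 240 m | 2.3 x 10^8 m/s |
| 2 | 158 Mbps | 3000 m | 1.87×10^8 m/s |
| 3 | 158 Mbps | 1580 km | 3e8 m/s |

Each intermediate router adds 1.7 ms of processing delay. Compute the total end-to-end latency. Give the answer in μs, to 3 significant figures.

L = 14000 bits.
Transmission delay per hop = L/R = 14000/158000000 = 88.6076 μs; 3 hops → 265.823 μs.
Propagation delays (d/s per hop): 1.04348, 16.0428, 5266.67 μs; sum = 5283.75 μs.
Processing at 2 router(s): 2 × 1.7 ms = 3400 μs.
End-to-end = 8950 μs.

8950 μs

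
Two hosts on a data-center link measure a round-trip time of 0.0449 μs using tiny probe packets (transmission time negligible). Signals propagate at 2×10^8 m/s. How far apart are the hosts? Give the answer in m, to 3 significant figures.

One-way propagation = RTT/2 = 0.02245 μs.
d = s × t = 200000000 × 2.245e-08 = 4.49 m.

4.49 m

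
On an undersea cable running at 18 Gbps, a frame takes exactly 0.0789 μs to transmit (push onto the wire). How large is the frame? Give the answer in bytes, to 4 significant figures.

L = R × t_tx = 18000000000 b/s × 7.89e-08 s = 1420.2 bits.
In bytes: 1420.2 / 8 = 177.5 bytes.

177.5 bytes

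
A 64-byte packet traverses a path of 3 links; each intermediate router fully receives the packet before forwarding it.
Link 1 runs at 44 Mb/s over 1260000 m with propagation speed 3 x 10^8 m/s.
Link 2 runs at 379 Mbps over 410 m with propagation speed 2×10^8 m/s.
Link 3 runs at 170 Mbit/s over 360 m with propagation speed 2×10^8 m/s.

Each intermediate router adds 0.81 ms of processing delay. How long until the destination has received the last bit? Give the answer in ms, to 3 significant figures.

L = 64 × 8 = 512 bits.
Transmission delays (L/R per hop): 0.0116364, 0.00135092, 0.00301176 ms; sum = 0.0159991 ms.
Propagation delays (d/s per hop): 4.2, 0.00205, 0.0018 ms; sum = 4.20385 ms.
Processing at 2 router(s): 2 × 0.81 ms = 1.62 ms.
End-to-end = 5.84 ms.

5.84 ms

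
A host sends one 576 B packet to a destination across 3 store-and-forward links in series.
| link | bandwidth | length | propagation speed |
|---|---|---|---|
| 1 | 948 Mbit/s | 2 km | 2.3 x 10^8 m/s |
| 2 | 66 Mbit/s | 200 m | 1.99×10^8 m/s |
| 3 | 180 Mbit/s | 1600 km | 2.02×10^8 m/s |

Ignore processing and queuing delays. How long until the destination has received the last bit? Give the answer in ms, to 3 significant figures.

L = 576 × 8 = 4608 bits.
Transmission delays (L/R per hop): 0.00486076, 0.0698182, 0.0256 ms; sum = 0.100279 ms.
Propagation delays (d/s per hop): 0.00869565, 0.00100503, 7.92079 ms; sum = 7.93049 ms.
End-to-end = 8.03 ms.

8.03 ms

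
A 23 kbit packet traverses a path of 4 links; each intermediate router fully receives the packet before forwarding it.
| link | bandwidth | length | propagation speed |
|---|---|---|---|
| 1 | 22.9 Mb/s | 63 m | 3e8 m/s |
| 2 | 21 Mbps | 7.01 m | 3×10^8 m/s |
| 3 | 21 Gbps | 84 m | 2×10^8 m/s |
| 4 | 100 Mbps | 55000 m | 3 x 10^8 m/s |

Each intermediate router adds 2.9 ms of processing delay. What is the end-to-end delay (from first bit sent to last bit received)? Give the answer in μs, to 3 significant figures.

11200 μs

L = 23000 bits.
Transmission delays (L/R per hop): 1004.37, 1095.24, 1.09524, 230 μs; sum = 2330.7 μs.
Propagation delays (d/s per hop): 0.21, 0.0233667, 0.42, 183.333 μs; sum = 183.987 μs.
Processing at 3 router(s): 3 × 2.9 ms = 8700 μs.
End-to-end = 11200 μs.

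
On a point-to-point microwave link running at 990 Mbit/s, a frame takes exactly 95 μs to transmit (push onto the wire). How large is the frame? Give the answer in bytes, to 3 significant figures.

L = R × t_tx = 990000000 b/s × 9.5e-05 s = 94050 bits.
In bytes: 94050 / 8 = 11800 bytes.

11800 bytes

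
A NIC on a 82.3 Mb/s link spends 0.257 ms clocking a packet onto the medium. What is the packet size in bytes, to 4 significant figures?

L = R × t_tx = 82300000 b/s × 0.000257 s = 21151.1 bits.
In bytes: 21151.1 / 8 = 2644 bytes.

2644 bytes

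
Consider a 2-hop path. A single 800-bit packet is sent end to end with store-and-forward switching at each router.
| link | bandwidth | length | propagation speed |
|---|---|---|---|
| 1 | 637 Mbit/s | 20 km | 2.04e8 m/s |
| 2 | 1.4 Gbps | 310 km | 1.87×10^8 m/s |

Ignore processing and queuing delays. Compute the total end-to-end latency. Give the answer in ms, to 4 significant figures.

Transmission delays (L/R per hop): 0.00125589, 0.000571429 ms; sum = 0.00182732 ms.
Propagation delays (d/s per hop): 0.0980392, 1.65775 ms; sum = 1.75579 ms.
End-to-end = 1.758 ms.

1.758 ms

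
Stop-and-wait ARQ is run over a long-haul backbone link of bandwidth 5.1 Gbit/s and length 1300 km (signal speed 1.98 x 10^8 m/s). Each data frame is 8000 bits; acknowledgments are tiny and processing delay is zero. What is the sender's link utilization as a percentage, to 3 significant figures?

t_tx = L/R = 8000/5100000000 = 1.56863e-06 s.
t_prop = 1300000/198000000 = 0.00656566 s; RTT = 0.0131313 s.
Cycle = t_tx + RTT = 0.0131329 s.
Utilization = t_tx / cycle = 1.56863e-06/0.0131329 = 0.0119 %.

0.0119 %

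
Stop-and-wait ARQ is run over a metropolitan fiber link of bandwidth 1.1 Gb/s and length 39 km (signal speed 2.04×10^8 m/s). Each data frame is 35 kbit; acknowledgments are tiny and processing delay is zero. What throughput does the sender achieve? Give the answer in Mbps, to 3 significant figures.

t_tx = L/R = 35000/1100000000 = 3.18182e-05 s.
t_prop = 39000/204000000 = 0.000191176 s; RTT = 0.000382353 s.
Cycle = t_tx + RTT = 0.000414171 s.
Throughput = L / cycle = 35000 / 0.000414171 = 84.5 Mbps.

84.5 Mbps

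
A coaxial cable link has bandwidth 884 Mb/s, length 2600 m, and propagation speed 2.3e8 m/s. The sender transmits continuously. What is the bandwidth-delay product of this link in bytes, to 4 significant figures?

Propagation delay = 2600 / 2.3e+08 = 1.13043e-05 s.
BDP = R × t_prop = 884000000 × 1.13043e-05 = 9993.04 bits.
In bytes: 9993.04/8 = 1249 bytes.

1249 bytes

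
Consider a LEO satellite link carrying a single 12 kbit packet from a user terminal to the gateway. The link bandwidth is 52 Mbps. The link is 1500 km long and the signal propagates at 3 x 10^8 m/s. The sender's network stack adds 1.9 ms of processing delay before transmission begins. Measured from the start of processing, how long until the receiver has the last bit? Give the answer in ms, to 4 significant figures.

7.131 ms

L = 12000 bits.
Transmission delay = L/R = 12000 / 52000000 = 0.230769 ms.
Propagation delay = d/s = 1500000 m / 300000000 m/s = 5 ms.
Plus processing delay 1.9 ms = 1.9 ms.
Total = 7.131 ms.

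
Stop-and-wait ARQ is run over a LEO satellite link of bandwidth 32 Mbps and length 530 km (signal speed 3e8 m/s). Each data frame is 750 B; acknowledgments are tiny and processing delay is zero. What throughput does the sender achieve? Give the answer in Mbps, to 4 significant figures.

1.613 Mbps

t_tx = L/R = 6000/32000000 = 0.0001875 s.
t_prop = 530000/300000000 = 0.00176667 s; RTT = 0.00353333 s.
Cycle = t_tx + RTT = 0.00372083 s.
Throughput = L / cycle = 6000 / 0.00372083 = 1.613 Mbps.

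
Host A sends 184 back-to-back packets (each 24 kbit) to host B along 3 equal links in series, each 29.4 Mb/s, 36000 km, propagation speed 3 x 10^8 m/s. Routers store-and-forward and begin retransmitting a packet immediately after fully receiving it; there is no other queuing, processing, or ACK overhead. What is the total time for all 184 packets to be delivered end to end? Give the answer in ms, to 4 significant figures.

511.8 ms

Per-hop transmission t_tx = L/R = 24000/29400000 = 0.816327 ms.
Per-hop propagation t_prop = 36000000/300000000 = 120 ms.
Pipeline fill: first packet needs 3·t_tx to clear all hops; remaining 183 packets each add one t_tx.
Total = (3+184-1)·t_tx + 3·t_prop = 186·0.816327 + 3·120 = 511.8 ms.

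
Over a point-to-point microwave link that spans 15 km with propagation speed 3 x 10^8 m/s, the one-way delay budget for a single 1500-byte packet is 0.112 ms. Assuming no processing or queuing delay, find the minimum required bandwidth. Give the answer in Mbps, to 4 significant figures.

193.5 Mbps

L = 12000 bits.
Propagation delay = 15000 / 300000000 = 0.05 ms.
Transmission budget = 0.112 − 0.05 = 0.062 ms.
R ≥ L / t_tx = 12000 bits / 6.2e-05 s = 193.5 Mbps.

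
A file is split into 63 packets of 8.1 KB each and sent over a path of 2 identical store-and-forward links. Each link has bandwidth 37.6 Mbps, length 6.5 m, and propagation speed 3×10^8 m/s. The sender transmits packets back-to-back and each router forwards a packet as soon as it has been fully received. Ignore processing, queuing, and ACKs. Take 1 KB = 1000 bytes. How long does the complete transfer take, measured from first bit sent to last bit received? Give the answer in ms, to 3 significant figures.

Per-hop transmission t_tx = L/R = 64800/37600000 = 1.7234 ms.
Per-hop propagation t_prop = 6.5/300000000 = 2.16667e-05 ms.
Pipeline fill: first packet needs 2·t_tx to clear all hops; remaining 62 packets each add one t_tx.
Total = (2+63-1)·t_tx + 2·t_prop = 64·1.7234 + 2·2.16667e-05 = 110 ms.

110 ms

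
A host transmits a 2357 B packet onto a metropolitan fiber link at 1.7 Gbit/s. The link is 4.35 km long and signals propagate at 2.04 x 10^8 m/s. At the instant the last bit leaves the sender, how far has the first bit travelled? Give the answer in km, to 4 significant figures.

t_tx = L/R = 18856/1700000000 = 1.10918e-05 s.
Distance = s × t_tx = 204000000 × 1.10918e-05 = 2.263 km.

2.263 km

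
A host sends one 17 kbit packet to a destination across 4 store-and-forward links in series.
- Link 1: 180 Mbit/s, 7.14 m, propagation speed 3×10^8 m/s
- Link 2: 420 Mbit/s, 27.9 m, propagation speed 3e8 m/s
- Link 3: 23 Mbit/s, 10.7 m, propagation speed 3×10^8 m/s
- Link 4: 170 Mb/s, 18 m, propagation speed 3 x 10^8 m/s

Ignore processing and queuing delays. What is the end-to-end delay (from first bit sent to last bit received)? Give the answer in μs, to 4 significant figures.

L = 17000 bits.
Transmission delays (L/R per hop): 94.4444, 40.4762, 739.13, 100 μs; sum = 974.051 μs.
Propagation delays (d/s per hop): 0.0238, 0.093, 0.0356667, 0.06 μs; sum = 0.212467 μs.
End-to-end = 974.3 μs.

974.3 μs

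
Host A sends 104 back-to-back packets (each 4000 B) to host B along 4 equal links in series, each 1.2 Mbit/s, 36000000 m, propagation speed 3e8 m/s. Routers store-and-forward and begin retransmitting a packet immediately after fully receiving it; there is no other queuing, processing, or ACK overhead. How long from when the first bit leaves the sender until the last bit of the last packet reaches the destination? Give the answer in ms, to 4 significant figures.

Per-hop transmission t_tx = L/R = 32000/1200000 = 26.6667 ms.
Per-hop propagation t_prop = 36000000/300000000 = 120 ms.
Pipeline fill: first packet needs 4·t_tx to clear all hops; remaining 103 packets each add one t_tx.
Total = (4+104-1)·t_tx + 4·t_prop = 107·26.6667 + 4·120 = 3333 ms.

3333 ms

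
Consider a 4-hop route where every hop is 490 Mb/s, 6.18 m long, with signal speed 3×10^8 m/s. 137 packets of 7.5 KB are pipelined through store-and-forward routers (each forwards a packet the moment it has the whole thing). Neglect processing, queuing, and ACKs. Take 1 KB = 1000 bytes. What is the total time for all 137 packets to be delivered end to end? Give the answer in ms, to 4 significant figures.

Per-hop transmission t_tx = L/R = 60000/490000000 = 0.122449 ms.
Per-hop propagation t_prop = 6.18/300000000 = 2.06e-05 ms.
Pipeline fill: first packet needs 4·t_tx to clear all hops; remaining 136 packets each add one t_tx.
Total = (4+137-1)·t_tx + 4·t_prop = 140·0.122449 + 4·2.06e-05 = 17.14 ms.

17.14 ms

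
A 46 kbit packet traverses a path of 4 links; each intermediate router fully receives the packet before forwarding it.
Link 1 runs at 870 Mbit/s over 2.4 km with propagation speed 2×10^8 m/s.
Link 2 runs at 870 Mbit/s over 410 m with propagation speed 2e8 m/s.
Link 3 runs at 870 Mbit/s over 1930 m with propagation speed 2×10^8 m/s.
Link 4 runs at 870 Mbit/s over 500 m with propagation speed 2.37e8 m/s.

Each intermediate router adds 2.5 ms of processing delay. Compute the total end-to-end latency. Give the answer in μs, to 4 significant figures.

L = 46000 bits.
Transmission delay per hop = L/R = 46000/870000000 = 52.8736 μs; 4 hops → 211.494 μs.
Propagation delays (d/s per hop): 12, 2.05, 9.65, 2.1097 μs; sum = 25.8097 μs.
Processing at 3 router(s): 3 × 2.5 ms = 7500 μs.
End-to-end = 7737 μs.

7737 μs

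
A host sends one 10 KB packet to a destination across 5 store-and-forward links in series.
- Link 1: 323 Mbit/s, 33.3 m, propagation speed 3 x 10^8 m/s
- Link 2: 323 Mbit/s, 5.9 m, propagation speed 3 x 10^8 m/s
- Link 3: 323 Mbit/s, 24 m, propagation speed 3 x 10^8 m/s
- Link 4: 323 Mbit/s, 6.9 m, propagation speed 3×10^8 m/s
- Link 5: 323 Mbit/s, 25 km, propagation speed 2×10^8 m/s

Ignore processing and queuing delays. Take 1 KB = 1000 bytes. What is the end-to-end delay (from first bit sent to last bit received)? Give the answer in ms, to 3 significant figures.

1.36 ms

L = 80000 bits.
Transmission delay per hop = L/R = 80000/323000000 = 0.247678 ms; 5 hops → 1.23839 ms.
Propagation delays (d/s per hop): 0.000111, 1.96667e-05, 8e-05, 2.3e-05, 0.125 ms; sum = 0.125234 ms.
End-to-end = 1.36 ms.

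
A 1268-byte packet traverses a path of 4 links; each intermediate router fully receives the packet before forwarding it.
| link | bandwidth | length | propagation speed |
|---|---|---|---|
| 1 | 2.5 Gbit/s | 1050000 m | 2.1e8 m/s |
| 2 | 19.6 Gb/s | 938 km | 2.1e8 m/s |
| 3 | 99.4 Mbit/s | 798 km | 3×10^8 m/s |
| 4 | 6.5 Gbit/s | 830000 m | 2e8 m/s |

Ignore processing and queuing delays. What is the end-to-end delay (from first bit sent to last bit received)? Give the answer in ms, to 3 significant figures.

L = 1268 × 8 = 10144 bits.
Transmission delays (L/R per hop): 0.0040576, 0.000517551, 0.102052, 0.00156062 ms; sum = 0.108188 ms.
Propagation delays (d/s per hop): 5, 4.46667, 2.66, 4.15 ms; sum = 16.2767 ms.
End-to-end = 16.4 ms.

16.4 ms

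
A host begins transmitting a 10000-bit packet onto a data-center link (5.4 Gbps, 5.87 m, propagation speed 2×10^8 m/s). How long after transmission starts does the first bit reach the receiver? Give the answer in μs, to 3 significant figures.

0.0294 μs

First bit experiences only propagation delay: d/s = 5.87/200000000 = 0.0294 μs.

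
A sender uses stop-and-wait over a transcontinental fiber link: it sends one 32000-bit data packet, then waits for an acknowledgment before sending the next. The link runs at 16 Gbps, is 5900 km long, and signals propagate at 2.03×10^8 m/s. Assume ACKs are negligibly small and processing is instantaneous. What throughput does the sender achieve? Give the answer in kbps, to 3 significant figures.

t_tx = L/R = 32000/16000000000 = 2e-06 s.
t_prop = 5900000/2.03e+08 = 0.029064 s; RTT = 0.0581281 s.
Cycle = t_tx + RTT = 0.0581301 s.
Throughput = L / cycle = 32000 / 0.0581301 = 550 kbps.

550 kbps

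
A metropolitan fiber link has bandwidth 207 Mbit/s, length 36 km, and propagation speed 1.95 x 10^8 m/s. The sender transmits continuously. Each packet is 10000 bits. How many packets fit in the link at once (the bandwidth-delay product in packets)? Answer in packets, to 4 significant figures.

3.822 packets

Propagation delay = 36000 / 195000000 = 0.000184615 s.
BDP = R × t_prop = 207000000 × 0.000184615 = 38215.4 bits.
In packets of 10000 bits: 3.822 packets.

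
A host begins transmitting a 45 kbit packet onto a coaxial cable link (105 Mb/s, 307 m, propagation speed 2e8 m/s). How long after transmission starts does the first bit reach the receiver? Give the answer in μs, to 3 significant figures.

1.54 μs

First bit experiences only propagation delay: d/s = 307/200000000 = 1.54 μs.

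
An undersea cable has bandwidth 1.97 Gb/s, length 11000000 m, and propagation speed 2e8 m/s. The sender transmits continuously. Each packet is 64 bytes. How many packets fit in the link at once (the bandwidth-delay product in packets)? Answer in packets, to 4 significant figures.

Propagation delay = 11000000 / 200000000 = 0.055 s.
BDP = R × t_prop = 1970000000 × 0.055 = 108350000 bits.
In packets of 512 bits: 211600 packets.

211600 packets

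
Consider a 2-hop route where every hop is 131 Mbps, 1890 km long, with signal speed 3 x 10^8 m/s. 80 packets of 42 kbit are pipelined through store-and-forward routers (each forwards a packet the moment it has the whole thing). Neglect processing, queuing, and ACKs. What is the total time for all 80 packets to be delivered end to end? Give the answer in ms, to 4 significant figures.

Per-hop transmission t_tx = L/R = 42000/131000000 = 0.320611 ms.
Per-hop propagation t_prop = 1890000/300000000 = 6.3 ms.
Pipeline fill: first packet needs 2·t_tx to clear all hops; remaining 79 packets each add one t_tx.
Total = (2+80-1)·t_tx + 2·t_prop = 81·0.320611 + 2·6.3 = 38.57 ms.

38.57 ms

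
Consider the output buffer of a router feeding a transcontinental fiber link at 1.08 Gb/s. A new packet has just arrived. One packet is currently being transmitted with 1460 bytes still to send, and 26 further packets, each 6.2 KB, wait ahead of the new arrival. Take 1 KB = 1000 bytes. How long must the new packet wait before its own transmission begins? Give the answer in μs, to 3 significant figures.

1200 μs

Each queued packet: L/R = 49600/1080000000 = 45.9259 μs.
26 queued → 1194.07 μs.
Plus remaining 11680 bits of current packet: 10.8148 μs.
Queuing delay = 1200 μs.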